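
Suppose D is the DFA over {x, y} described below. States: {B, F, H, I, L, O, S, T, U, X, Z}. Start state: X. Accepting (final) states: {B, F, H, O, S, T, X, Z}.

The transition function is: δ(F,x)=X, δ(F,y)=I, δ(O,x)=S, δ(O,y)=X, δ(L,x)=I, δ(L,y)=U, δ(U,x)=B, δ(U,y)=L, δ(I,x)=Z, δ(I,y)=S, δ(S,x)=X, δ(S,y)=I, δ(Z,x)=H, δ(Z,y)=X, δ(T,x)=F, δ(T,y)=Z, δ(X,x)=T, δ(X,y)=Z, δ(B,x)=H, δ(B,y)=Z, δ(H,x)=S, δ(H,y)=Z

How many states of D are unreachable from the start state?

No path from X leads to B, L, O, U; the other 7 states are all reachable.

4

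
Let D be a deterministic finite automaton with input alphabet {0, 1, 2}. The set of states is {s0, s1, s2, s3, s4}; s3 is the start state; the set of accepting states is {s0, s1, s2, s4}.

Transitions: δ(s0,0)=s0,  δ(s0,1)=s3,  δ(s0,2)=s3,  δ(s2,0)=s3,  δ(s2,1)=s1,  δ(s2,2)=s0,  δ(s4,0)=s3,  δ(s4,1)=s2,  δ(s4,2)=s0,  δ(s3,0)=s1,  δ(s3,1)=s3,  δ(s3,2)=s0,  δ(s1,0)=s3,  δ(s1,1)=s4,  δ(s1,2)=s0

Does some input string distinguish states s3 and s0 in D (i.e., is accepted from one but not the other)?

Yes

Initial partition by acceptance: {s0,s1,s2,s4} | {s3}.
On input 0, block {s0,s1,s2,s4} splits into {s1,s2,s4} and {s0}.
Stable partition: {s1,s2,s4} | {s3} | {s0} — 3 equivalence classes.
s3 and s0 end up in different blocks, so they are distinguishable. For instance, the string 'ε' is accepted from only s0.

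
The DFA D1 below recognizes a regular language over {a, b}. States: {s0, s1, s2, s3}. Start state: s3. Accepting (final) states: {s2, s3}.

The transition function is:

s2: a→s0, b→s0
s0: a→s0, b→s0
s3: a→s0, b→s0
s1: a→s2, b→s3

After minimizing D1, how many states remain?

States {s1,s2} cannot be reached from the start state, so discard them.
Start with accepting vs non-accepting: {s3} | {s0}.
No further refinement is possible. Final partition (2 blocks): {s3} | {s0}.

2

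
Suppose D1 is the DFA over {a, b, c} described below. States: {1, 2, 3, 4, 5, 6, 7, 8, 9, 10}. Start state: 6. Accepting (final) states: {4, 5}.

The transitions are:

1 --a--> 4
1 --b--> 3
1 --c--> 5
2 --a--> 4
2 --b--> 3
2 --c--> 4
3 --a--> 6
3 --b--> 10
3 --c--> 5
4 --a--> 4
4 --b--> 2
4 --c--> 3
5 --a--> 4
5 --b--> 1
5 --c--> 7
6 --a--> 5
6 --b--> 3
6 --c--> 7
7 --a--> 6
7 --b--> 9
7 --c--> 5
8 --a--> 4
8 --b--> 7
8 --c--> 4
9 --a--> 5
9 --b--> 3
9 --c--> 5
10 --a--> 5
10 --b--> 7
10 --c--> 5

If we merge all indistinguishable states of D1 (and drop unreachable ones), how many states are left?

4

States {8} cannot be reached from the start state, so discard them.
Start with accepting vs non-accepting: {4,5} | {1,2,3,6,7,9,10}.
Refine {1,2,3,6,7,9,10} on symbol a: members go to different blocks, giving {1,2,6,9,10} and {3,7}.
Split {1,2,6,9,10} by δ(·,c) → {1,2,9,10} and {6}.
Stable partition: {4,5} | {1,2,9,10} | {3,7} | {6} — 4 equivalence classes.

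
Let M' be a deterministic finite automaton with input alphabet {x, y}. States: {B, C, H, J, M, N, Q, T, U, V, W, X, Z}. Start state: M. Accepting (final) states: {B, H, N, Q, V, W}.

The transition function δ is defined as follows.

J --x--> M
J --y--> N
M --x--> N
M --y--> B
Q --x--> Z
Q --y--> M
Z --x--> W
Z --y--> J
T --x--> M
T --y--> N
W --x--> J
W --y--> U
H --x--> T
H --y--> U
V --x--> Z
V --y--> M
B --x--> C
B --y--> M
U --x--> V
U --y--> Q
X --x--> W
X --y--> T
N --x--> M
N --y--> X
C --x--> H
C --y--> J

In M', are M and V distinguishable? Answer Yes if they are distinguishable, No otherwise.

All states are reachable from the start state.
Start with accepting vs non-accepting: {B,H,N,Q,V,W} | {C,J,M,T,U,X,Z}.
Split {C,J,M,T,U,X,Z} by δ(·,x) → {C,M,U,X,Z} and {J,T}.
Split {B,H,N,Q,V,W} by δ(·,x) → {B,N,Q,V} and {H,W}.
Split {C,M,U,X,Z} by δ(·,x) → {C,X,Z} and {M,U}.
On input x, block {B,N,Q,V} splits into {B,Q,V} and {N}.
Refine {M,U} on symbol x: members go to different blocks, giving {M} and {U}.
No further refinement is possible. Final partition (7 blocks): {B,Q,V} | {C,X,Z} | {J,T} | {H,W} | {M} | {N} | {U}.
M and V end up in different blocks, so they are distinguishable. For instance, the string 'ε' is accepted from only V.

Yes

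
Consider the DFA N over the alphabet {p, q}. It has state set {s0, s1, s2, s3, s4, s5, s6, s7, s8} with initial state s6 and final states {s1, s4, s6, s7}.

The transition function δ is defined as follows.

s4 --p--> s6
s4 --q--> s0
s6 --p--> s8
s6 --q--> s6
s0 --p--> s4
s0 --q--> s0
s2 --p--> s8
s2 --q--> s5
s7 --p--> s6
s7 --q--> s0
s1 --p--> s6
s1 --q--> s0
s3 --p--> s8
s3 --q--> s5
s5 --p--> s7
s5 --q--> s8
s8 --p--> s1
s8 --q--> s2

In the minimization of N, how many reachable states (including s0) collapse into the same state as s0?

1

First remove the unreachable states {s3}; 8 states remain.
P0 = {s1,s4,s6,s7} | {s0,s2,s5,s8}.
Refine {s1,s4,s6,s7} on symbol p: members go to different blocks, giving {s1,s4,s7} and {s6}.
Split {s0,s2,s5,s8} by δ(·,p) → {s0,s5,s8} and {s2}.
Refine {s0,s5,s8} on symbol q: members go to different blocks, giving {s0,s5} and {s8}.
Refine {s0,s5} on symbol q: members go to different blocks, giving {s0} and {s5}.
The partition is now stable with 6 blocks: {s1,s4,s7} | {s0} | {s6} | {s2} | {s8} | {s5}.
The equivalence class containing s0 is {s0}, of size 1.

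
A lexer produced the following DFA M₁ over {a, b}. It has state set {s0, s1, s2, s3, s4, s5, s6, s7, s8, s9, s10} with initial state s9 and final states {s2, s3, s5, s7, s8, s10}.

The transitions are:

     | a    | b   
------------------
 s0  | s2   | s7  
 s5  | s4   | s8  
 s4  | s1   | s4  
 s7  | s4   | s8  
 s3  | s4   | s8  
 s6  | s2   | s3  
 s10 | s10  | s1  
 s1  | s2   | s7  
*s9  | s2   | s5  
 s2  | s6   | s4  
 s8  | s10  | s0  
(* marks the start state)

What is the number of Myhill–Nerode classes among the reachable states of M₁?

5

All states are reachable from the start state.
Start with accepting vs non-accepting: {s2,s3,s5,s7,s8,s10} | {s0,s1,s4,s6,s9}.
Split {s2,s3,s5,s7,s8,s10} by δ(·,a) → {s2,s3,s5,s7} and {s8,s10}.
Split {s2,s3,s5,s7} by δ(·,b) → {s3,s5,s7} and {s2}.
On input a, block {s0,s1,s4,s6,s9} splits into {s0,s1,s6,s9} and {s4}.
The partition is now stable with 5 blocks: {s3,s5,s7} | {s0,s1,s6,s9} | {s8,s10} | {s2} | {s4}.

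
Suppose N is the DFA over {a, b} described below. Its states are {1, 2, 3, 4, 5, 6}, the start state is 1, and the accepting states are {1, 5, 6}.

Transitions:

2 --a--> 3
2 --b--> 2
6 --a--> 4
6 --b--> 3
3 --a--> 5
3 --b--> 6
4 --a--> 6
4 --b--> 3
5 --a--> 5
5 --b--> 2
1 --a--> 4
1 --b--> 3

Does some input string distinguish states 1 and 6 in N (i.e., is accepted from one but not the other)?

All states are reachable from the start state.
Start with accepting vs non-accepting: {1,5,6} | {2,3,4}.
On input a, block {1,5,6} splits into {1,6} and {5}.
On input a, block {2,3,4} splits into {2} and {3} and {4}.
Stable partition: {1,6} | {2} | {5} | {3} | {4} — 5 equivalence classes.
1 and 6 lie in the same block of the stable partition, so they are equivalent — no string distinguishes them.

No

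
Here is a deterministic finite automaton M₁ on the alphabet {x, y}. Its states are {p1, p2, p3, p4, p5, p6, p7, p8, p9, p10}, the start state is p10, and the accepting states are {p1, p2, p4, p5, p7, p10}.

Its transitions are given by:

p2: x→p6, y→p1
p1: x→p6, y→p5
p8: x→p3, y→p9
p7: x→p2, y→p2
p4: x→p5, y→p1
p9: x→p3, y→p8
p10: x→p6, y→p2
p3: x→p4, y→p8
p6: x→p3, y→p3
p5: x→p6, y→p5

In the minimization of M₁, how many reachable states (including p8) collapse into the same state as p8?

Reachable states from the start: {p1,p2,p3,p4,p5,p6,p8,p9,p10}. Unreachable: {p7} — drop them.
P0 = {p1,p2,p4,p5,p10} | {p3,p6,p8,p9}.
Split {p1,p2,p4,p5,p10} by δ(·,x) → {p1,p2,p5,p10} and {p4}.
On input x, block {p3,p6,p8,p9} splits into {p6,p8,p9} and {p3}.
Split {p6,p8,p9} by δ(·,y) → {p8,p9} and {p6}.
Stable partition: {p1,p2,p5,p10} | {p8,p9} | {p4} | {p3} | {p6} — 5 equivalence classes.
The equivalence class containing p8 is {p8,p9}, of size 2.

2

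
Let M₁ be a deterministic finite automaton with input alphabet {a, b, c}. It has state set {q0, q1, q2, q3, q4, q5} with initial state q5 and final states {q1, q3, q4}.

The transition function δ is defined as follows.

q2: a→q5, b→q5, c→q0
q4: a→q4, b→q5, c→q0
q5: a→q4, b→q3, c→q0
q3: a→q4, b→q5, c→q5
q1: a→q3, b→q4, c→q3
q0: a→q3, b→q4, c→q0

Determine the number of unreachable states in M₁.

No path from q5 leads to q1, q2; the other 4 states are all reachable.

2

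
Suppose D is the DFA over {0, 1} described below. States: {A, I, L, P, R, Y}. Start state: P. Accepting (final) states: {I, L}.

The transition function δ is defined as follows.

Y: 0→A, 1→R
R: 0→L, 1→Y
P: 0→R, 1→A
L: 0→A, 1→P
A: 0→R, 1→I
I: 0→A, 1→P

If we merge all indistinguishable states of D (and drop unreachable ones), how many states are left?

5

Every state is reachable, so we keep all 6.
Start with accepting vs non-accepting: {I,L} | {A,P,R,Y}.
On input 0, block {A,P,R,Y} splits into {A,P,Y} and {R}.
Refine {A,P,Y} on symbol 0: members go to different blocks, giving {A,P} and {Y}.
Refine {A,P} on symbol 1: members go to different blocks, giving {P} and {A}.
No further refinement is possible. Final partition (5 blocks): {I,L} | {P} | {R} | {Y} | {A}.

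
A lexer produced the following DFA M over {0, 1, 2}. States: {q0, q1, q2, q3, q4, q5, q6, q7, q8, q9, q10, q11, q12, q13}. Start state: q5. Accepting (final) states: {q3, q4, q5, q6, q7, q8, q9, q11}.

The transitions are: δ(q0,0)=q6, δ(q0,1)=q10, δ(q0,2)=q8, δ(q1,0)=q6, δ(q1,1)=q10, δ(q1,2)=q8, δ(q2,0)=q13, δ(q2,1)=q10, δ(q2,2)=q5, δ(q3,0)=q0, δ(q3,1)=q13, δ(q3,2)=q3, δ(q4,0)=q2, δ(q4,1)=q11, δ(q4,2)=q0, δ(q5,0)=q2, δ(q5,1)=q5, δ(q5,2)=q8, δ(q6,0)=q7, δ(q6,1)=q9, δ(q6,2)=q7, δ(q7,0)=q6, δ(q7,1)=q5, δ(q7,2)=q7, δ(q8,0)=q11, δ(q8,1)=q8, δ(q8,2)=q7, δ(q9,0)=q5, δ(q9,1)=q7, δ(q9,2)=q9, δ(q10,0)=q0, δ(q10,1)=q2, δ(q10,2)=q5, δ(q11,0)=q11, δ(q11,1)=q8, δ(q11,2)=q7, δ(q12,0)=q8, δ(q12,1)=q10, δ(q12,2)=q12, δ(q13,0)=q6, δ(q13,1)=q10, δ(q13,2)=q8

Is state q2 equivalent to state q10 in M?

Yes

States {q1,q3,q4,q12} cannot be reached from the start state, so discard them.
P0 = {q5,q6,q7,q8,q9,q11} | {q0,q2,q10,q13}.
Refine {q5,q6,q7,q8,q9,q11} on symbol 0: members go to different blocks, giving {q6,q7,q8,q9,q11} and {q5}.
On input 0, block {q6,q7,q8,q9,q11} splits into {q6,q7,q8,q11} and {q9}.
Refine {q6,q7,q8,q11} on symbol 1: members go to different blocks, giving {q8,q11} and {q6} and {q7}.
Split {q0,q2,q10,q13} by δ(·,0) → {q0,q13} and {q2,q10}.
Stable partition: {q8,q11} | {q0,q13} | {q5} | {q9} | {q6} | {q7} | {q2,q10} — 7 equivalence classes.
q2 and q10 lie in the same block of the stable partition, so they are equivalent — no string distinguishes them.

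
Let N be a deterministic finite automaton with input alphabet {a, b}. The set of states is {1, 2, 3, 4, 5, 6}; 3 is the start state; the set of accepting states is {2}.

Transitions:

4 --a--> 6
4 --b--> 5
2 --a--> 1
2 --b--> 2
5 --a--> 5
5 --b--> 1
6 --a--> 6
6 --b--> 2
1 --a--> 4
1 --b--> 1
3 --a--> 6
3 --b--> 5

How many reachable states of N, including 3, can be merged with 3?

2

Every state is reachable, so we keep all 6.
Initial partition by acceptance: {2} | {1,3,4,5,6}.
On input b, block {1,3,4,5,6} splits into {1,3,4,5} and {6}.
On input a, block {1,3,4,5} splits into {1,5} and {3,4}.
Refine {1,5} on symbol a: members go to different blocks, giving {1} and {5}.
No further refinement is possible. Final partition (5 blocks): {2} | {1} | {6} | {3,4} | {5}.
The equivalence class containing 3 is {3,4}, of size 2.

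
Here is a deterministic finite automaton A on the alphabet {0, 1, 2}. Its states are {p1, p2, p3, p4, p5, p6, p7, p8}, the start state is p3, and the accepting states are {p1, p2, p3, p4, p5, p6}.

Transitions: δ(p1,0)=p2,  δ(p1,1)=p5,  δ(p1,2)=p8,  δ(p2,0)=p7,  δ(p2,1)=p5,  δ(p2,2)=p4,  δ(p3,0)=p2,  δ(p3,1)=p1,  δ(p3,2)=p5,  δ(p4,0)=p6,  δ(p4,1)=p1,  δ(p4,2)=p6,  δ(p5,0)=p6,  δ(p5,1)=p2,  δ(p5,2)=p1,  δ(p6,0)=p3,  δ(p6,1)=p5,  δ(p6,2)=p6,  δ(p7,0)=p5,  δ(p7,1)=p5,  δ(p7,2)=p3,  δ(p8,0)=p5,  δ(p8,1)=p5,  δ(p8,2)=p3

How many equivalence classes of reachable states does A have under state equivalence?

7

Initial partition by acceptance: {p1,p2,p3,p4,p5,p6} | {p7,p8}.
Refine {p1,p2,p3,p4,p5,p6} on symbol 0: members go to different blocks, giving {p1,p3,p4,p5,p6} and {p2}.
Split {p1,p3,p4,p5,p6} by δ(·,0) → {p4,p5,p6} and {p1,p3}.
On input 0, block {p4,p5,p6} splits into {p4,p5} and {p6}.
On input 1, block {p4,p5} splits into {p4} and {p5}.
On input 1, block {p1,p3} splits into {p1} and {p3}.
Stable partition: {p4} | {p7,p8} | {p2} | {p1} | {p6} | {p5} | {p3} — 7 equivalence classes.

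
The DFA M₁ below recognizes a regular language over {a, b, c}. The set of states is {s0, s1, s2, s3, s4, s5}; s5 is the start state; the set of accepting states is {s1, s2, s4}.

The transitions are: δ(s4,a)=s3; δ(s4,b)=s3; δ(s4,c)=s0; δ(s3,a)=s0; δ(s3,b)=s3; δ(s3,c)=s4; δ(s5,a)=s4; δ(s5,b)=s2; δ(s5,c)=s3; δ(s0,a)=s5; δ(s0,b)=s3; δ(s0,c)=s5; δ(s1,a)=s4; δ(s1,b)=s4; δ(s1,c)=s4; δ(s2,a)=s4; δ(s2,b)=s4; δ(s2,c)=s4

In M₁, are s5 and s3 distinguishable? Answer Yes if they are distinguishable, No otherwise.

Reachable states from the start: {s0,s2,s3,s4,s5}. Unreachable: {s1} — drop them.
Start with accepting vs non-accepting: {s2,s4} | {s0,s3,s5}.
Split {s2,s4} by δ(·,a) → {s2} and {s4}.
On input a, block {s0,s3,s5} splits into {s0,s3} and {s5}.
Refine {s0,s3} on symbol a: members go to different blocks, giving {s0} and {s3}.
Stable partition: {s2} | {s0} | {s4} | {s5} | {s3} — 5 equivalence classes.
s5 and s3 end up in different blocks, so they are distinguishable. For instance, the string 'a' is accepted from only s5.

Yes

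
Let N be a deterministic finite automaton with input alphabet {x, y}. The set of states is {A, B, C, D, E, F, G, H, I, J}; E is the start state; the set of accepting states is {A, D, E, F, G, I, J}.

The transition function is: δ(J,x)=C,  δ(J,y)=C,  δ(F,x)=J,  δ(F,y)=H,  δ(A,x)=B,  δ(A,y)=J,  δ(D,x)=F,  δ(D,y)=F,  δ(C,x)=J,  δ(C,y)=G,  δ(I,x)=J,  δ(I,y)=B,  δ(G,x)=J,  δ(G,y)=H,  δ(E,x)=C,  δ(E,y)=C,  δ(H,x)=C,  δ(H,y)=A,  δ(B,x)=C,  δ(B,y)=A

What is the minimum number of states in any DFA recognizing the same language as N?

States {D,F,I} cannot be reached from the start state, so discard them.
P0 = {A,E,G,J} | {B,C,H}.
Refine {A,E,G,J} on symbol x: members go to different blocks, giving {A,E,J} and {G}.
Refine {A,E,J} on symbol y: members go to different blocks, giving {E,J} and {A}.
Refine {B,C,H} on symbol x: members go to different blocks, giving {B,H} and {C}.
The partition is now stable with 5 blocks: {E,J} | {B,H} | {G} | {A} | {C}.

5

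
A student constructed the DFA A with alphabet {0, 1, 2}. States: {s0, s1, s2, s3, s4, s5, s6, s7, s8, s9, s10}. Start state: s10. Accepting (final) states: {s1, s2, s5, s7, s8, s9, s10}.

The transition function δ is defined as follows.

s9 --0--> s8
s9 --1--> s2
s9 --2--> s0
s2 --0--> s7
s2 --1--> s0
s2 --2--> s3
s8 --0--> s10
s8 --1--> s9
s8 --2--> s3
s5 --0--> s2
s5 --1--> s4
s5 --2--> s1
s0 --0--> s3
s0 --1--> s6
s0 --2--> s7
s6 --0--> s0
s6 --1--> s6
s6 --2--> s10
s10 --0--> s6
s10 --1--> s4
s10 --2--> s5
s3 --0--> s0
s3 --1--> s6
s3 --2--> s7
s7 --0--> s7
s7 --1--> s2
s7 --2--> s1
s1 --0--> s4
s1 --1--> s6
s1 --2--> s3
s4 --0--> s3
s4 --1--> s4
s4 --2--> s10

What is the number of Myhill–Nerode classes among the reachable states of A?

7

Reachable states from the start: {s0,s1,s2,s3,s4,s5,s6,s7,s10}. Unreachable: {s8,s9} — drop them.
P0 = {s1,s2,s5,s7,s10} | {s0,s3,s4,s6}.
On input 0, block {s1,s2,s5,s7,s10} splits into {s2,s5,s7} and {s1,s10}.
Split {s2,s5,s7} by δ(·,1) → {s2,s5} and {s7}.
Refine {s2,s5} on symbol 0: members go to different blocks, giving {s2} and {s5}.
On input 2, block {s0,s3,s4,s6} splits into {s0,s3} and {s4,s6}.
Split {s1,s10} by δ(·,2) → {s1} and {s10}.
No further refinement is possible. Final partition (7 blocks): {s2} | {s0,s3} | {s1} | {s7} | {s5} | {s4,s6} | {s10}.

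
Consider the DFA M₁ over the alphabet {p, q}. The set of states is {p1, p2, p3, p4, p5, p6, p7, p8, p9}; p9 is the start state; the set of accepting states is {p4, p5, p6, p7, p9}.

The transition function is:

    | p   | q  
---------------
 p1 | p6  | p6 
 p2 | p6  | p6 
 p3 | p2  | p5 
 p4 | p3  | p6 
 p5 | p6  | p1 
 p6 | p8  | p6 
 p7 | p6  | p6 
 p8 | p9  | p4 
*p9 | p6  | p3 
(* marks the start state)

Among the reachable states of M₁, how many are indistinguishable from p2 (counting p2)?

2

Reachable states from the start: {p1,p2,p3,p4,p5,p6,p8,p9}. Unreachable: {p7} — drop them.
Start with accepting vs non-accepting: {p4,p5,p6,p9} | {p1,p2,p3,p8}.
On input p, block {p4,p5,p6,p9} splits into {p4,p6} and {p5,p9}.
Split {p1,p2,p3,p8} by δ(·,p) → {p1,p2} and {p3} and {p8}.
Refine {p4,p6} on symbol p: members go to different blocks, giving {p4} and {p6}.
On input q, block {p5,p9} splits into {p5} and {p9}.
The partition is now stable with 7 blocks: {p4} | {p1,p2} | {p5} | {p3} | {p8} | {p6} | {p9}.
State p2 belongs to the block {p1,p2}, which has 2 states.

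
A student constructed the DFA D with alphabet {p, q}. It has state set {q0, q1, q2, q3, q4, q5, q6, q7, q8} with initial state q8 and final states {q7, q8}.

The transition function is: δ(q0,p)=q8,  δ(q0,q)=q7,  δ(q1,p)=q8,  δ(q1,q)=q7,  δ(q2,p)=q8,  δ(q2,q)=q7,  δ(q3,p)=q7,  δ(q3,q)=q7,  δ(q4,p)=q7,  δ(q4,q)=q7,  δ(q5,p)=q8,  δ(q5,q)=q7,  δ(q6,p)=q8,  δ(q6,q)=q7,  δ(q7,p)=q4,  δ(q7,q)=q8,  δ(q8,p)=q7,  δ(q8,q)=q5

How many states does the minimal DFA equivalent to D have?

4

First remove the unreachable states {q0,q1,q2,q3,q6}; 4 states remain.
Initial partition by acceptance: {q7,q8} | {q4,q5}.
Refine {q7,q8} on symbol p: members go to different blocks, giving {q7} and {q8}.
On input p, block {q4,q5} splits into {q4} and {q5}.
No further refinement is possible. Final partition (4 blocks): {q7} | {q4} | {q8} | {q5}.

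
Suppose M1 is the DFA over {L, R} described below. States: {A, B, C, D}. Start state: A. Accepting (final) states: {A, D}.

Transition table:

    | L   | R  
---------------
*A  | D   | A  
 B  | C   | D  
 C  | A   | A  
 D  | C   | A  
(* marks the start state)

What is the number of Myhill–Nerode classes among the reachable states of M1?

First remove the unreachable states {B}; 3 states remain.
Start with accepting vs non-accepting: {A,D} | {C}.
Refine {A,D} on symbol L: members go to different blocks, giving {A} and {D}.
Stable partition: {A} | {C} | {D} — 3 equivalence classes.

3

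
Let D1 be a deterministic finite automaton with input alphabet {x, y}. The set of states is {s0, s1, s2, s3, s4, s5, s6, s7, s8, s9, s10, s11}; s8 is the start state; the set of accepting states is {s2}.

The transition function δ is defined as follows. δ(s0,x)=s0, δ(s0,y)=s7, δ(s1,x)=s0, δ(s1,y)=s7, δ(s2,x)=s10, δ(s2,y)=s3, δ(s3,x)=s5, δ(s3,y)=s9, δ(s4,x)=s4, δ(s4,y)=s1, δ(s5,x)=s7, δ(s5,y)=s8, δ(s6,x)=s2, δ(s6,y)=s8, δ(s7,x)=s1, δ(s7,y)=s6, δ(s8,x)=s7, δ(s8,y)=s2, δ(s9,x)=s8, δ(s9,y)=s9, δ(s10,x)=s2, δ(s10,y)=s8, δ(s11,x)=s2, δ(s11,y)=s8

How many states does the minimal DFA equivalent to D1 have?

8

First remove the unreachable states {s4,s11}; 10 states remain.
Initial partition by acceptance: {s2} | {s0,s1,s3,s5,s6,s7,s8,s9,s10}.
Split {s0,s1,s3,s5,s6,s7,s8,s9,s10} by δ(·,x) → {s0,s1,s3,s5,s7,s8,s9} and {s6,s10}.
On input y, block {s0,s1,s3,s5,s7,s8,s9} splits into {s0,s1,s3,s5,s9} and {s7} and {s8}.
Split {s0,s1,s3,s5,s9} by δ(·,x) → {s0,s1,s3} and {s5} and {s9}.
Split {s0,s1,s3} by δ(·,x) → {s0,s1} and {s3}.
The partition is now stable with 8 blocks: {s2} | {s0,s1} | {s6,s10} | {s7} | {s8} | {s5} | {s9} | {s3}.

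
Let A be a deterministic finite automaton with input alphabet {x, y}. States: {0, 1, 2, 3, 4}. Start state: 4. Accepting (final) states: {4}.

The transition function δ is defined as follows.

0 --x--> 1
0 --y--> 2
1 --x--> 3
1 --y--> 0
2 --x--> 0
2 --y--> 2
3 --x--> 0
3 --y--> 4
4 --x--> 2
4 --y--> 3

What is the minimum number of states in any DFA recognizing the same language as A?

5

Initial partition by acceptance: {4} | {0,1,2,3}.
Split {0,1,2,3} by δ(·,y) → {0,1,2} and {3}.
On input x, block {0,1,2} splits into {0,2} and {1}.
Refine {0,2} on symbol x: members go to different blocks, giving {0} and {2}.
No further refinement is possible. Final partition (5 blocks): {4} | {0} | {3} | {1} | {2}.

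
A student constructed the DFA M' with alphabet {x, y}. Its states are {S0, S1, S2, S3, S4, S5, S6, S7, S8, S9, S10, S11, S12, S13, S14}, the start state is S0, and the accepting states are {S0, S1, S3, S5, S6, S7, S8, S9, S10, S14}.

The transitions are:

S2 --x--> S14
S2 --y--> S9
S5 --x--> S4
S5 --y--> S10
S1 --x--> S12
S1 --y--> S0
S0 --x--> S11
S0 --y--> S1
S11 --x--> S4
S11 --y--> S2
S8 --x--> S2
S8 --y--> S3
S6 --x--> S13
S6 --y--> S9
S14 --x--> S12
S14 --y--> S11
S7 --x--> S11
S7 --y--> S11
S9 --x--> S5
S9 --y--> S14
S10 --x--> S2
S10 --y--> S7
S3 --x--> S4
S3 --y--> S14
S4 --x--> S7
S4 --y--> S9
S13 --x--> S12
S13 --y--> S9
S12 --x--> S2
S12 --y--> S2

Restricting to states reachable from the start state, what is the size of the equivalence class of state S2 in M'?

States {S3,S6,S8,S13} cannot be reached from the start state, so discard them.
P0 = {S0,S1,S5,S7,S9,S10,S14} | {S2,S4,S11,S12}.
Refine {S0,S1,S5,S7,S9,S10,S14} on symbol x: members go to different blocks, giving {S0,S1,S5,S7,S10,S14} and {S9}.
Refine {S0,S1,S5,S7,S10,S14} on symbol y: members go to different blocks, giving {S0,S1,S5,S10} and {S7,S14}.
On input y, block {S0,S1,S5,S10} splits into {S0,S1,S5} and {S10}.
Split {S0,S1,S5} by δ(·,y) → {S0,S1} and {S5}.
Split {S2,S4,S11,S12} by δ(·,x) → {S2,S4} and {S11,S12}.
The partition is now stable with 7 blocks: {S0,S1} | {S2,S4} | {S9} | {S7,S14} | {S10} | {S5} | {S11,S12}.
The equivalence class containing S2 is {S2,S4}, of size 2.

2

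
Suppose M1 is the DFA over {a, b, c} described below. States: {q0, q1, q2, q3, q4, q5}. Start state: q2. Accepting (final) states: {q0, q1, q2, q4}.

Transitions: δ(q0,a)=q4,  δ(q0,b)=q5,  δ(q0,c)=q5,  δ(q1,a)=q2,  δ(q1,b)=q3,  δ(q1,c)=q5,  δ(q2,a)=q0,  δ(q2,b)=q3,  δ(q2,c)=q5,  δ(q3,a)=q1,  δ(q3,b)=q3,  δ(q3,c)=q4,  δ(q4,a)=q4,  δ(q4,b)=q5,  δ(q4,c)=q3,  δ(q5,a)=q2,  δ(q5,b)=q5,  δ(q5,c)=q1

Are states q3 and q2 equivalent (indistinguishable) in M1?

All states are reachable from the start state.
Start with accepting vs non-accepting: {q0,q1,q2,q4} | {q3,q5}.
The partition is now stable with 2 blocks: {q0,q1,q2,q4} | {q3,q5}.
q3 and q2 end up in different blocks, so they are distinguishable. For instance, the string 'ε' is accepted from only q2.

No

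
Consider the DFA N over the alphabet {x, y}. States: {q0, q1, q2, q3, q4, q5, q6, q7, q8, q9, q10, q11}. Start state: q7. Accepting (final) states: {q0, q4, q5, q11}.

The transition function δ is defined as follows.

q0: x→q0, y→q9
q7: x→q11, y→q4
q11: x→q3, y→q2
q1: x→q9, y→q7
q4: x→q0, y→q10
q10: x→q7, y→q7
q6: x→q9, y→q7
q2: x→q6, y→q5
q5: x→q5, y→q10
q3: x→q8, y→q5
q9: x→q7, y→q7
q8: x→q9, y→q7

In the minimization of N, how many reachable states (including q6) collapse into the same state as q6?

2

First remove the unreachable states {q1}; 11 states remain.
P0 = {q0,q4,q5,q11} | {q2,q3,q6,q7,q8,q9,q10}.
Refine {q0,q4,q5,q11} on symbol x: members go to different blocks, giving {q0,q4,q5} and {q11}.
On input x, block {q2,q3,q6,q7,q8,q9,q10} splits into {q2,q3,q6,q8,q9,q10} and {q7}.
Refine {q2,q3,q6,q8,q9,q10} on symbol x: members go to different blocks, giving {q2,q3,q6,q8} and {q9,q10}.
Split {q2,q3,q6,q8} by δ(·,x) → {q2,q3} and {q6,q8}.
The partition is now stable with 6 blocks: {q0,q4,q5} | {q2,q3} | {q11} | {q7} | {q9,q10} | {q6,q8}.
State q6 belongs to the block {q6,q8}, which has 2 states.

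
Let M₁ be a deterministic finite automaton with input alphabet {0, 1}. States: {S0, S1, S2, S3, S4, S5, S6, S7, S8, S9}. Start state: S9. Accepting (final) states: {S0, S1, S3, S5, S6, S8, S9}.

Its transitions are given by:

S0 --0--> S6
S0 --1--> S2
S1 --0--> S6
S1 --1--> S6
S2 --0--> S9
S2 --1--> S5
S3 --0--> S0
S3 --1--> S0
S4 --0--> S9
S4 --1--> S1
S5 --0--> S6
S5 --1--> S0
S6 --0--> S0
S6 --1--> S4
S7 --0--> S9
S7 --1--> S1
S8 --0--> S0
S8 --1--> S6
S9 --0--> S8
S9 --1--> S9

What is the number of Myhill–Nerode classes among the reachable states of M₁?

4

States {S3,S7} cannot be reached from the start state, so discard them.
Initial partition by acceptance: {S0,S1,S5,S6,S8,S9} | {S2,S4}.
On input 1, block {S0,S1,S5,S6,S8,S9} splits into {S1,S5,S8,S9} and {S0,S6}.
Refine {S1,S5,S8,S9} on symbol 0: members go to different blocks, giving {S1,S5,S8} and {S9}.
No further refinement is possible. Final partition (4 blocks): {S1,S5,S8} | {S2,S4} | {S0,S6} | {S9}.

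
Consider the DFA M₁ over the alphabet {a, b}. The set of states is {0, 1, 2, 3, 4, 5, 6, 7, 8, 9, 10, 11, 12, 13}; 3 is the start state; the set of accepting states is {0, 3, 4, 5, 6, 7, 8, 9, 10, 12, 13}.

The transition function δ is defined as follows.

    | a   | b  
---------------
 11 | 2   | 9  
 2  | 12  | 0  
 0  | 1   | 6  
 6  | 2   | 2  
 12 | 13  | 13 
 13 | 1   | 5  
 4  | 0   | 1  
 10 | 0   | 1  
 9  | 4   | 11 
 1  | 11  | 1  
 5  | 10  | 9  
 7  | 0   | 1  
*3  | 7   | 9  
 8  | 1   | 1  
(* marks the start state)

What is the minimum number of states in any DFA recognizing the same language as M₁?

States {8} cannot be reached from the start state, so discard them.
Start with accepting vs non-accepting: {0,3,4,5,6,7,9,10,12,13} | {1,2,11}.
Split {0,3,4,5,6,7,9,10,12,13} by δ(·,a) → {3,4,5,7,9,10,12} and {0,6,13}.
On input a, block {3,4,5,7,9,10,12} splits into {4,7,10,12} and {3,5,9}.
On input b, block {4,7,10,12} splits into {4,7,10} and {12}.
Split {1,2,11} by δ(·,a) → {1,11} and {2}.
Refine {1,11} on symbol a: members go to different blocks, giving {1} and {11}.
On input a, block {0,6,13} splits into {0,13} and {6}.
Refine {0,13} on symbol b: members go to different blocks, giving {0} and {13}.
Refine {3,5,9} on symbol b: members go to different blocks, giving {3,5} and {9}.
No further refinement is possible. Final partition (10 blocks): {4,7,10} | {1} | {0} | {3,5} | {12} | {2} | {11} | {6} | {13} | {9}.

10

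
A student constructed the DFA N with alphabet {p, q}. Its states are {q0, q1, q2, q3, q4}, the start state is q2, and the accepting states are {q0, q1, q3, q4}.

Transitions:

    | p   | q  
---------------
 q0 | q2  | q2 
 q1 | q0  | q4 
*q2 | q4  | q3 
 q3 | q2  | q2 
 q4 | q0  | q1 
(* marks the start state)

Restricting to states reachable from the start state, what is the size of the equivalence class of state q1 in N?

2

Initial partition by acceptance: {q0,q1,q3,q4} | {q2}.
Split {q0,q1,q3,q4} by δ(·,p) → {q0,q3} and {q1,q4}.
The partition is now stable with 3 blocks: {q0,q3} | {q2} | {q1,q4}.
The equivalence class containing q1 is {q1,q4}, of size 2.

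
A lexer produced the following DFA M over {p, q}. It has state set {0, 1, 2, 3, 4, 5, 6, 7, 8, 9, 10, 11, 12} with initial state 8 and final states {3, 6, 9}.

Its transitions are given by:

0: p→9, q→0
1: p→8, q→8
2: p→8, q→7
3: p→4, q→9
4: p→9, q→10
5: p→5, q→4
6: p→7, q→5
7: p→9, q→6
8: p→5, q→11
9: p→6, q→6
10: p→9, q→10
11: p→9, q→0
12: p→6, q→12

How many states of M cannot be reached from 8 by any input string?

Starting at 8 and following transitions, the reachable set is {0, 4, 5, 6, 7, 8, 9, 10, 11}. That leaves 1, 2, 3, 12 unreachable — 4 in total.

4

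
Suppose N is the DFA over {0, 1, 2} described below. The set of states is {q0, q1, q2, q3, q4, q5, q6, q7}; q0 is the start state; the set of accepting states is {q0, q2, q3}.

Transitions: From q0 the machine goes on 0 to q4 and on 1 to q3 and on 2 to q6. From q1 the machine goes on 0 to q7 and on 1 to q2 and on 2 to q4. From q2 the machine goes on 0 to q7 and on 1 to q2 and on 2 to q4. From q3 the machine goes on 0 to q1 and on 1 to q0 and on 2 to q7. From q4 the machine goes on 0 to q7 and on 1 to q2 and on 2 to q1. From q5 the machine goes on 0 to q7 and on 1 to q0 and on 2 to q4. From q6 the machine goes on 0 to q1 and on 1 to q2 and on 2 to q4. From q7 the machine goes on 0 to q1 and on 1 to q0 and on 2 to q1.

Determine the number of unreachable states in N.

1

BFS from q0 reaches {q0, q1, q2, q3, q4, q6, q7}; the 1 state(s) q5 are never visited.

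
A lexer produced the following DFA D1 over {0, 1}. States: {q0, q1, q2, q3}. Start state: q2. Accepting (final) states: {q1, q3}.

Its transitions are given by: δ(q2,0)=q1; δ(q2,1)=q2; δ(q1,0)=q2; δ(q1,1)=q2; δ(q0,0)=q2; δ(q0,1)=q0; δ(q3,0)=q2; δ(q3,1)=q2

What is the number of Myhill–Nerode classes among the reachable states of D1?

States {q0,q3} cannot be reached from the start state, so discard them.
P0 = {q1} | {q2}.
No further refinement is possible. Final partition (2 blocks): {q1} | {q2}.

2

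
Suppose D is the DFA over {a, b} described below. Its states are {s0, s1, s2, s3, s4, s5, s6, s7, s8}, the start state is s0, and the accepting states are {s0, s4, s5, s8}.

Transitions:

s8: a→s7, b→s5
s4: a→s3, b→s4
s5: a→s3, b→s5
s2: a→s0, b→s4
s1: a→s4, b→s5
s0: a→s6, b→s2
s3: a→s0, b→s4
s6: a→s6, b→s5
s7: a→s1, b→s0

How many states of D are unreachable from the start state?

3

BFS from s0 reaches {s0, s2, s3, s4, s5, s6}; the 3 state(s) s1, s7, s8 are never visited.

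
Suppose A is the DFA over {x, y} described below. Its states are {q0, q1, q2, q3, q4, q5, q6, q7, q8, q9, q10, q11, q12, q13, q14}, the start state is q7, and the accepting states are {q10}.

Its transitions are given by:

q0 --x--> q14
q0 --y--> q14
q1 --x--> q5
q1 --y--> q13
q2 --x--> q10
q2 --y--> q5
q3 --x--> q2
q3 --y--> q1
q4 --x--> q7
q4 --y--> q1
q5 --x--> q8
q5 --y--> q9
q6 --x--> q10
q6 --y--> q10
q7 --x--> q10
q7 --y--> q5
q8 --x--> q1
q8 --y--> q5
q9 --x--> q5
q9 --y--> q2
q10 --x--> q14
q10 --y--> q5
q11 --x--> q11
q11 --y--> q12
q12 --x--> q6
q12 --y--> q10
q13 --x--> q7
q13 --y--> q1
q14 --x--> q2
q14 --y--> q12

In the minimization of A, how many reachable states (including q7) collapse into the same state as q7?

2

Reachable states from the start: {q1,q2,q5,q6,q7,q8,q9,q10,q12,q13,q14}. Unreachable: {q0,q3,q4,q11} — drop them.
Start with accepting vs non-accepting: {q10} | {q1,q2,q5,q6,q7,q8,q9,q12,q13,q14}.
Refine {q1,q2,q5,q6,q7,q8,q9,q12,q13,q14} on symbol x: members go to different blocks, giving {q1,q5,q8,q9,q12,q13,q14} and {q2,q6,q7}.
Split {q1,q5,q8,q9,q12,q13,q14} by δ(·,x) → {q1,q5,q8,q9} and {q12,q13,q14}.
Split {q1,q5,q8,q9} by δ(·,y) → {q5,q8} and {q1} and {q9}.
Refine {q5,q8} on symbol x: members go to different blocks, giving {q5} and {q8}.
On input y, block {q2,q6,q7} splits into {q2,q7} and {q6}.
Refine {q12,q13,q14} on symbol x: members go to different blocks, giving {q13,q14} and {q12}.
Refine {q13,q14} on symbol y: members go to different blocks, giving {q13} and {q14}.
No further refinement is possible. Final partition (10 blocks): {q10} | {q5} | {q2,q7} | {q13} | {q1} | {q9} | {q8} | {q6} | {q12} | {q14}.
State q7 belongs to the block {q2,q7}, which has 2 states.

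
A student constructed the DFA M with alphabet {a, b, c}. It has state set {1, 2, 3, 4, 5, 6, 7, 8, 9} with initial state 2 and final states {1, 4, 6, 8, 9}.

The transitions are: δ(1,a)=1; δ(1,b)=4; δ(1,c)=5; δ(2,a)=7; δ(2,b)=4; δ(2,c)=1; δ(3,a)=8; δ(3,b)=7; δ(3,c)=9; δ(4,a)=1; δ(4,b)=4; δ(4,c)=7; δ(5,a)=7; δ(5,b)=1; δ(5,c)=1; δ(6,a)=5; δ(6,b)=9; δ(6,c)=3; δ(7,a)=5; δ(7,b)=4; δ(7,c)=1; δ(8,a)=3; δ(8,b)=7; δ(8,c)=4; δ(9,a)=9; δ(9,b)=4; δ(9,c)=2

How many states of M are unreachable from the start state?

4

No path from 2 leads to 3, 6, 8, 9; the other 5 states are all reachable.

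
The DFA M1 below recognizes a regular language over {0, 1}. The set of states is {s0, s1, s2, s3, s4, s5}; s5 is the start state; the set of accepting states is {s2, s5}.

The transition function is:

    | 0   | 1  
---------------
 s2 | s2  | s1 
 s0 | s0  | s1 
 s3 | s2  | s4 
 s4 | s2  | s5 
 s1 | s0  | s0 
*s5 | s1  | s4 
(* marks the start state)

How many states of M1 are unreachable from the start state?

1

No path from s5 leads to s3; the other 5 states are all reachable.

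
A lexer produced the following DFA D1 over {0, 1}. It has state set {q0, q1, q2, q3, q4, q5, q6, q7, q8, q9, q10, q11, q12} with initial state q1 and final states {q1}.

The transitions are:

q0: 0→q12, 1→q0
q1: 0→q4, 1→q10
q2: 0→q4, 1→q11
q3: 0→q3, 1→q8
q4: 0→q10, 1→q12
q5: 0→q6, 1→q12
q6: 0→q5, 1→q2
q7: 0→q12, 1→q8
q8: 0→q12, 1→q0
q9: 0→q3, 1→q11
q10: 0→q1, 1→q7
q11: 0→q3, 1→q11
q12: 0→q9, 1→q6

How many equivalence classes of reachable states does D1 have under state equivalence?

Every state is reachable, so we keep all 13.
Initial partition by acceptance: {q1} | {q0,q2,q3,q4,q5,q6,q7,q8,q9,q10,q11,q12}.
Split {q0,q2,q3,q4,q5,q6,q7,q8,q9,q10,q11,q12} by δ(·,0) → {q0,q2,q3,q4,q5,q6,q7,q8,q9,q11,q12} and {q10}.
On input 0, block {q0,q2,q3,q4,q5,q6,q7,q8,q9,q11,q12} splits into {q0,q2,q3,q5,q6,q7,q8,q9,q11,q12} and {q4}.
Split {q0,q2,q3,q5,q6,q7,q8,q9,q11,q12} by δ(·,0) → {q0,q3,q5,q6,q7,q8,q9,q11,q12} and {q2}.
On input 1, block {q0,q3,q5,q6,q7,q8,q9,q11,q12} splits into {q0,q3,q5,q7,q8,q9,q11,q12} and {q6}.
On input 0, block {q0,q3,q5,q7,q8,q9,q11,q12} splits into {q0,q3,q7,q8,q9,q11,q12} and {q5}.
Refine {q0,q3,q7,q8,q9,q11,q12} on symbol 1: members go to different blocks, giving {q0,q3,q7,q8,q9,q11} and {q12}.
Refine {q0,q3,q7,q8,q9,q11} on symbol 0: members go to different blocks, giving {q0,q7,q8} and {q3,q9,q11}.
Refine {q3,q9,q11} on symbol 1: members go to different blocks, giving {q9,q11} and {q3}.
No further refinement is possible. Final partition (10 blocks): {q1} | {q0,q7,q8} | {q10} | {q4} | {q2} | {q6} | {q5} | {q12} | {q9,q11} | {q3}.

10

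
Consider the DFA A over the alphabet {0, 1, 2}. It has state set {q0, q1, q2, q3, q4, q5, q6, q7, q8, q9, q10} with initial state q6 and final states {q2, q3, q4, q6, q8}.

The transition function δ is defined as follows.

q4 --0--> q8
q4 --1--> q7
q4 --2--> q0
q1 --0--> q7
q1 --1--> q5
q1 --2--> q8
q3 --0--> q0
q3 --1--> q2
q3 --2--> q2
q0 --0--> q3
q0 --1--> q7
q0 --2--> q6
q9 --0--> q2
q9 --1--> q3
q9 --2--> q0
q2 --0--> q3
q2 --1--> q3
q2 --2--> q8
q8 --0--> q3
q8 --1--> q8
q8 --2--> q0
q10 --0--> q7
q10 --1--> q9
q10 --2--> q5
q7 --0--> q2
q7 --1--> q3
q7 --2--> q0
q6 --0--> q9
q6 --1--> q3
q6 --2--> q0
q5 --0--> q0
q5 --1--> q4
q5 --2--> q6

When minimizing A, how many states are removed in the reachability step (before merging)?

4

BFS from q6 reaches {q0, q2, q3, q6, q7, q8, q9}; the 4 state(s) q1, q4, q5, q10 are never visited.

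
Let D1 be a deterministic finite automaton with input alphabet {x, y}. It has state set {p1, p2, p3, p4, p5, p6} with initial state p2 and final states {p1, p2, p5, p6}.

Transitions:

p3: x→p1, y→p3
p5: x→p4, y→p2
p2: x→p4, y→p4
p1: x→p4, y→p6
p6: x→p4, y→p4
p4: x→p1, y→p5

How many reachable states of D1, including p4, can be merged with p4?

Reachable states from the start: {p1,p2,p4,p5,p6}. Unreachable: {p3} — drop them.
Initial partition by acceptance: {p1,p2,p5,p6} | {p4}.
On input y, block {p1,p2,p5,p6} splits into {p1,p5} and {p2,p6}.
Stable partition: {p1,p5} | {p4} | {p2,p6} — 3 equivalence classes.
The equivalence class containing p4 is {p4}, of size 1.

1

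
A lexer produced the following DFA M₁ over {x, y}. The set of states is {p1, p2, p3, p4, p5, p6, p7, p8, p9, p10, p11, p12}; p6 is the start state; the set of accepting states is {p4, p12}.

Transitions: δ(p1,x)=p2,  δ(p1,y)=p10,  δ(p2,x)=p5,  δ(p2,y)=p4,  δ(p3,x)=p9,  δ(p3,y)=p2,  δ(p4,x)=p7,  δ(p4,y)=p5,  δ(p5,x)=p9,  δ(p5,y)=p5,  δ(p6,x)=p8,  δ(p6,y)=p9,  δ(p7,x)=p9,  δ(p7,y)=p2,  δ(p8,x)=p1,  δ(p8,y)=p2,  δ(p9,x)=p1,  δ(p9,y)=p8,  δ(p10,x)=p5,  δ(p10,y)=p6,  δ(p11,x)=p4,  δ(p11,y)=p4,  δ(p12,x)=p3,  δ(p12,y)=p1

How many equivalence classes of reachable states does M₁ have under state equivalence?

Reachable states from the start: {p1,p2,p4,p5,p6,p7,p8,p9,p10}. Unreachable: {p3,p11,p12} — drop them.
P0 = {p4} | {p1,p2,p5,p6,p7,p8,p9,p10}.
Refine {p1,p2,p5,p6,p7,p8,p9,p10} on symbol y: members go to different blocks, giving {p1,p5,p6,p7,p8,p9,p10} and {p2}.
Split {p1,p5,p6,p7,p8,p9,p10} by δ(·,x) → {p5,p6,p7,p8,p9,p10} and {p1}.
Split {p5,p6,p7,p8,p9,p10} by δ(·,x) → {p5,p6,p7,p10} and {p8,p9}.
Split {p5,p6,p7,p10} by δ(·,x) → {p5,p6,p7} and {p10}.
On input y, block {p5,p6,p7} splits into {p5} and {p6} and {p7}.
Split {p8,p9} by δ(·,y) → {p8} and {p9}.
Stable partition: {p4} | {p5} | {p2} | {p1} | {p8} | {p10} | {p6} | {p7} | {p9} — 9 equivalence classes.

9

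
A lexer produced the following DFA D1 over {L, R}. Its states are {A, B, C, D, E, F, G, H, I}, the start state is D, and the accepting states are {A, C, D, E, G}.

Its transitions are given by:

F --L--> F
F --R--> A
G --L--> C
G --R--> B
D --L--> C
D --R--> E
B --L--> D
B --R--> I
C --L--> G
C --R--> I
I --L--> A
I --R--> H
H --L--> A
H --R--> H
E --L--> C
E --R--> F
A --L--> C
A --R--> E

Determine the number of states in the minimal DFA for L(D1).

All states are reachable from the start state.
Start with accepting vs non-accepting: {A,C,D,E,G} | {B,F,H,I}.
Split {A,C,D,E,G} by δ(·,R) → {C,E,G} and {A,D}.
Split {B,F,H,I} by δ(·,L) → {B,H,I} and {F}.
Refine {C,E,G} on symbol R: members go to different blocks, giving {C,G} and {E}.
The partition is now stable with 5 blocks: {C,G} | {B,H,I} | {A,D} | {F} | {E}.

5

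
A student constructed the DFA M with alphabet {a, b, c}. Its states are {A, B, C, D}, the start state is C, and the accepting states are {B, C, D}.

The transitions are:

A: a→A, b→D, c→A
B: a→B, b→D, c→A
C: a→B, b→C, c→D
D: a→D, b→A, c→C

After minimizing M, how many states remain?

P0 = {B,C,D} | {A}.
Split {B,C,D} by δ(·,b) → {B,C} and {D}.
Refine {B,C} on symbol b: members go to different blocks, giving {B} and {C}.
No further refinement is possible. Final partition (4 blocks): {B} | {A} | {D} | {C}.

4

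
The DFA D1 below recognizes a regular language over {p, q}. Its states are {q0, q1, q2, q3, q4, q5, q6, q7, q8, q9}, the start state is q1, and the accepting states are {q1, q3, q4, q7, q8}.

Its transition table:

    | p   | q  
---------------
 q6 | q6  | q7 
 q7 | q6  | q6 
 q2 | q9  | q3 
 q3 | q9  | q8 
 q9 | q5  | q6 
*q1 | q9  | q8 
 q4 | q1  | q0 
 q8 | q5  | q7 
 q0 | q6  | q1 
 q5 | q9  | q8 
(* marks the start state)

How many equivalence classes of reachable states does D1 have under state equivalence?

First remove the unreachable states {q0,q2,q3,q4}; 6 states remain.
Initial partition by acceptance: {q1,q7,q8} | {q5,q6,q9}.
Refine {q1,q7,q8} on symbol q: members go to different blocks, giving {q1,q8} and {q7}.
Refine {q1,q8} on symbol q: members go to different blocks, giving {q1} and {q8}.
Refine {q5,q6,q9} on symbol q: members go to different blocks, giving {q5} and {q6} and {q9}.
No further refinement is possible. Final partition (6 blocks): {q1} | {q5} | {q7} | {q8} | {q6} | {q9}.

6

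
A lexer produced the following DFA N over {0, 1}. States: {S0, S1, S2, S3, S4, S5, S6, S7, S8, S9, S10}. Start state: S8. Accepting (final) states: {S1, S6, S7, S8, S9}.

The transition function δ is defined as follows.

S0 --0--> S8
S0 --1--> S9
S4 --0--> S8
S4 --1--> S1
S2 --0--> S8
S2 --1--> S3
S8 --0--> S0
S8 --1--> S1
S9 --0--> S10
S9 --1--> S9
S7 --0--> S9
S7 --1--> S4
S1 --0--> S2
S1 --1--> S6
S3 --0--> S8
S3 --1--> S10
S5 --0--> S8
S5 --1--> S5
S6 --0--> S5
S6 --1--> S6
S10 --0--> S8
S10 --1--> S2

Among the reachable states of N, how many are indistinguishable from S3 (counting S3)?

4

States {S4,S7} cannot be reached from the start state, so discard them.
Start with accepting vs non-accepting: {S1,S6,S8,S9} | {S0,S2,S3,S5,S10}.
Split {S0,S2,S3,S5,S10} by δ(·,1) → {S2,S3,S5,S10} and {S0}.
Refine {S1,S6,S8,S9} on symbol 0: members go to different blocks, giving {S1,S6,S9} and {S8}.
No further refinement is possible. Final partition (4 blocks): {S1,S6,S9} | {S2,S3,S5,S10} | {S0} | {S8}.
State S3 belongs to the block {S2,S3,S5,S10}, which has 4 states.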